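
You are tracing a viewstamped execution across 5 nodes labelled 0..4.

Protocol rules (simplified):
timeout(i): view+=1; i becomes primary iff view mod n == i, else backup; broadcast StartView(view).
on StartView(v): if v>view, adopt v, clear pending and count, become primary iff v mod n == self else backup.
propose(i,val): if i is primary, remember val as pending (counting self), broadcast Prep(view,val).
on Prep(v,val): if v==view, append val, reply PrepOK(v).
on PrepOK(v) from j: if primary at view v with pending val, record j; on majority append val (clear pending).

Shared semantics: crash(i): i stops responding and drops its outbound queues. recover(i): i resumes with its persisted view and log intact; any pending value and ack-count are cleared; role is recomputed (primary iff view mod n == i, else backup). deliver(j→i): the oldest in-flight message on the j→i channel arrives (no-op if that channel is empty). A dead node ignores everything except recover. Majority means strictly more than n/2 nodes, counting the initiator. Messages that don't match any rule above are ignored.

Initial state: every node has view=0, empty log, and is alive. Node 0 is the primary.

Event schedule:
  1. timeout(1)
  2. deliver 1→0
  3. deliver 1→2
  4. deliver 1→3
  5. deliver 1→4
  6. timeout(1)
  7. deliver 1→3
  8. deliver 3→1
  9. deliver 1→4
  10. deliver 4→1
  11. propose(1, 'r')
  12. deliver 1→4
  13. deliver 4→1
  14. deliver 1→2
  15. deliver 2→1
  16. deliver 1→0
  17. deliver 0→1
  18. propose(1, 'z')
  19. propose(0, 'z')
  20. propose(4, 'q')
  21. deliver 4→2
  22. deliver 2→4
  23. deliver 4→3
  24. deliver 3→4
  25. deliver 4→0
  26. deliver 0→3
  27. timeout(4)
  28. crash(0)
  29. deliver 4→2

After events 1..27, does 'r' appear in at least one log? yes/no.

no

step 1 timeout(1): 1={prim,v=1,log=-}
step 2 deliver 1→0: 0={back,v=1,log=-}
step 3 deliver 1→2: 2={back,v=1,log=-}
step 4 deliver 1→3: 3={back,v=1,log=-}
step 5 deliver 1→4: 4={back,v=1,log=-}
step 6 timeout(1): 1={back,v=2,log=-}
step 7 deliver 1→3: 3={back,v=2,log=-}
step 8 deliver 3→1: —
step 9 deliver 1→4: 4={back,v=2,log=-}
step 10 deliver 4→1: —
step 11 propose(1,'r'): —
step 12 deliver 1→4: —
step 13 deliver 4→1: —
step 14 deliver 1→2: 2={prim,v=2,log=-}
step 15 deliver 2→1: —
step 16 deliver 1→0: 0={back,v=2,log=-}
step 17 deliver 0→1: —
step 18 propose(1,'z'): —
step 19 propose(0,'z'): —
step 20 propose(4,'q'): —
step 21 deliver 4→2: —
step 22 deliver 2→4: —
step 23 deliver 4→3: —
step 24 deliver 3→4: —
step 25 deliver 4→0: —
step 26 deliver 0→3: —
step 27 timeout(4): 4={back,v=3,log=-}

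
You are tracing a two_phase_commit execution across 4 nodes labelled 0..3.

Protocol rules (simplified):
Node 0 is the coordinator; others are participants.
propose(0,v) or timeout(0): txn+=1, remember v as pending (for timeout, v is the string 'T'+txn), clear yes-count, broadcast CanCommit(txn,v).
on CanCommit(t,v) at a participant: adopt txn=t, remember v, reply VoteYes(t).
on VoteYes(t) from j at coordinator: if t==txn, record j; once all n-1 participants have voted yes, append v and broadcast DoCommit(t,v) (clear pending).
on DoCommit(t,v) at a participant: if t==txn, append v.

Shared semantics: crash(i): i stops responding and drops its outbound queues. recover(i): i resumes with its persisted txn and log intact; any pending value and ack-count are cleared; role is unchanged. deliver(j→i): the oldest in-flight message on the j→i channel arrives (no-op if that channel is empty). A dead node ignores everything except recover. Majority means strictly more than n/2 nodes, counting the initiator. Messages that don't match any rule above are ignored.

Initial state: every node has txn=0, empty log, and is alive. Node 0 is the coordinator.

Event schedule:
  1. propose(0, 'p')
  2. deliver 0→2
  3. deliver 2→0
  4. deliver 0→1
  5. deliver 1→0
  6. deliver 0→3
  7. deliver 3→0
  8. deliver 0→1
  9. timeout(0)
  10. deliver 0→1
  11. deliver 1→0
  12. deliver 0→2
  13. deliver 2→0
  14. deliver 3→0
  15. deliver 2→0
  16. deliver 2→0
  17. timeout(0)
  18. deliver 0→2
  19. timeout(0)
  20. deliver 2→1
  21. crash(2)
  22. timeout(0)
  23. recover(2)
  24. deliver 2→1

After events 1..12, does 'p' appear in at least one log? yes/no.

after 1 — propose(0,'p'): n0:coor/t1/[-]
after 2 — deliver 0→2: n2:part/t1/[-]
after 3 — deliver 2→0: ·
after 4 — deliver 0→1: n1:part/t1/[-]
after 5 — deliver 1→0: ·
after 6 — deliver 0→3: n3:part/t1/[-]
after 7 — deliver 3→0: n0:coor/t1/[p]
after 8 — deliver 0→1: n1:part/t1/[p]
after 9 — timeout(0): n0:coor/t2/[p]
after 10 — deliver 0→1: n1:part/t2/[p]
after 11 — deliver 1→0: ·
after 12 — deliver 0→2: n2:part/t1/[p]

yes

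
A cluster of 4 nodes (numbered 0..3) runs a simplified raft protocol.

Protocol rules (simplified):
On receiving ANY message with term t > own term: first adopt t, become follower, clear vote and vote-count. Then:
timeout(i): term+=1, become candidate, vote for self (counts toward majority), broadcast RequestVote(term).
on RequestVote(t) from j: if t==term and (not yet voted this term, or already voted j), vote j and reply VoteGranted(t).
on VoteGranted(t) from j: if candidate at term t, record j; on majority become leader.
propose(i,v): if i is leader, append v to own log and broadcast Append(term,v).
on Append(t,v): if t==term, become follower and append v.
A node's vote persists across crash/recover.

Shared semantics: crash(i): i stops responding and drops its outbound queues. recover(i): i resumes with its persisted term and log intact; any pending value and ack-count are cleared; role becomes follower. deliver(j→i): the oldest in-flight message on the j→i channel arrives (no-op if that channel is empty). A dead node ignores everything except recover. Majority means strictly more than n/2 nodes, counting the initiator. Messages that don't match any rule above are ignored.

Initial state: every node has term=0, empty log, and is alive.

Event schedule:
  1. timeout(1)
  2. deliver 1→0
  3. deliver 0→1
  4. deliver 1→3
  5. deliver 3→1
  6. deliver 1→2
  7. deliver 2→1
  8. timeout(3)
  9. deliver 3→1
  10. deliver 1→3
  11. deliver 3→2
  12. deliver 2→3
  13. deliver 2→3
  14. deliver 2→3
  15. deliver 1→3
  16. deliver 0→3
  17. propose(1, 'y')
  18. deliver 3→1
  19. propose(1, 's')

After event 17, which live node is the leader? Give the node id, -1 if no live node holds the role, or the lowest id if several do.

1. timeout(1):  <1:cand t1 ->
2. deliver 1→0:  <0:foll t1 ->
3. deliver 0→1:  nop
4. deliver 1→3:  <3:foll t1 ->
5. deliver 3→1:  <1:lead t1 ->
6. deliver 1→2:  <2:foll t1 ->
7. deliver 2→1:  nop
8. timeout(3):  <3:cand t2 ->
9. deliver 3→1:  <1:foll t2 ->
10. deliver 1→3:  nop
11. deliver 3→2:  <2:foll t2 ->
12. deliver 2→3:  <3:lead t2 ->
13. deliver 2→3:  nop
14. deliver 2→3:  nop
15. deliver 1→3:  nop
16. deliver 0→3:  nop
17. propose(1,'y'):  nop

3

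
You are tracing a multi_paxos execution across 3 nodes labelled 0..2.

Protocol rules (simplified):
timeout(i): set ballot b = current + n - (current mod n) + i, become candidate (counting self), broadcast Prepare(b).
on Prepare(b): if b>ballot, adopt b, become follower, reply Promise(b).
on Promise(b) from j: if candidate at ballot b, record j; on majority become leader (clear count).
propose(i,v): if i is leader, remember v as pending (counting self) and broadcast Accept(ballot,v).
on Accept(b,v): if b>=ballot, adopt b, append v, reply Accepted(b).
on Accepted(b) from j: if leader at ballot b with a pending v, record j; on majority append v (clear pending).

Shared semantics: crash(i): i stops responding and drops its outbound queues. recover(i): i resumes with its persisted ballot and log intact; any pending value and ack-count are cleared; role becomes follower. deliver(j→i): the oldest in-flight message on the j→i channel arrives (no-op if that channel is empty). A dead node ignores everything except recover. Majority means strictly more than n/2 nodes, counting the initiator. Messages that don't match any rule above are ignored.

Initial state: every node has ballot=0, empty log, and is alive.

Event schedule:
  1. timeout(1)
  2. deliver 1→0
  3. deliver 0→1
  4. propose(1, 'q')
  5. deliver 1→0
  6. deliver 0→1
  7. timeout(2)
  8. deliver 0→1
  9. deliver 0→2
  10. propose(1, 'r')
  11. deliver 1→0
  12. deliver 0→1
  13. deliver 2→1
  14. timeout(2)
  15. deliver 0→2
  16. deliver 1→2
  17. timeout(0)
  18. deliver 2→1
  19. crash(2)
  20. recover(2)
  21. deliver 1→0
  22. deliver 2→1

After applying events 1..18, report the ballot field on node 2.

8

e1 timeout(1): 1[cand,b=4,-]
e2 deliver 1→0: 0[foll,b=4,-]
e3 deliver 0→1: 1[lead,b=4,-]
e4 propose(1,'q'): ·
e5 deliver 1→0: 0[foll,b=4,q]
e6 deliver 0→1: 1[lead,b=4,q]
e7 timeout(2): 2[cand,b=5,-]
e8 deliver 0→1: ·
e9 deliver 0→2: ·
e10 propose(1,'r'): ·
e11 deliver 1→0: 0[foll,b=4,q,r]
e12 deliver 0→1: 1[lead,b=4,q,r]
e13 deliver 2→1: 1[foll,b=5,q,r]
e14 timeout(2): 2[cand,b=8,-]
e15 deliver 0→2: ·
e16 deliver 1→2: ·
e17 timeout(0): 0[cand,b=6,q,r]
e18 deliver 2→1: 1[foll,b=8,q,r]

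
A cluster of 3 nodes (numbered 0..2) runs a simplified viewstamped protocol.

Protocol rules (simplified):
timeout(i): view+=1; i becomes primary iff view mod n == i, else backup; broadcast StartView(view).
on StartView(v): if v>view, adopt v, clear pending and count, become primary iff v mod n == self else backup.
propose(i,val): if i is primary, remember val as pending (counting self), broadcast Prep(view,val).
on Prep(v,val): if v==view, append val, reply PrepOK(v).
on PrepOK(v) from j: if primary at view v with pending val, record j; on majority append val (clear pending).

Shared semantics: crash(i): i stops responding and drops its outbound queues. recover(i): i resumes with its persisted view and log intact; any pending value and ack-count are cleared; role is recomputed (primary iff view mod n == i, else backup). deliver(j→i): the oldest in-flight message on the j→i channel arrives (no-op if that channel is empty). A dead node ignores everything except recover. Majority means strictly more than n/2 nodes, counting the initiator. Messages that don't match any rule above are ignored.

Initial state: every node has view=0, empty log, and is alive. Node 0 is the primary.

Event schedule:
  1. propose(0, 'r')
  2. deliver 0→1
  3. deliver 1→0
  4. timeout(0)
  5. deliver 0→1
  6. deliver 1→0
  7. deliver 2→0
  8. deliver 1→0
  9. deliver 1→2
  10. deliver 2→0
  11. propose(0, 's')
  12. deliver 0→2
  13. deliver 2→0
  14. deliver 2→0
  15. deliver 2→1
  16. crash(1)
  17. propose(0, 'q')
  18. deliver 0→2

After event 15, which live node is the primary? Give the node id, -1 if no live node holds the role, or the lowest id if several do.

1

[1] propose(0,'r') → ∅
[2] deliver 0→1 → N1(back v0 [r])
[3] deliver 1→0 → N0(prim v0 [r])
[4] timeout(0) → N0(back v1 [r])
[5] deliver 0→1 → N1(prim v1 [r])
[6] deliver 1→0 → ∅
[7] deliver 2→0 → ∅
[8] deliver 1→0 → ∅
[9] deliver 1→2 → ∅
[10] deliver 2→0 → ∅
[11] propose(0,'s') → ∅
[12] deliver 0→2 → N2(back v0 [r])
[13] deliver 2→0 → ∅
[14] deliver 2→0 → ∅
[15] deliver 2→1 → ∅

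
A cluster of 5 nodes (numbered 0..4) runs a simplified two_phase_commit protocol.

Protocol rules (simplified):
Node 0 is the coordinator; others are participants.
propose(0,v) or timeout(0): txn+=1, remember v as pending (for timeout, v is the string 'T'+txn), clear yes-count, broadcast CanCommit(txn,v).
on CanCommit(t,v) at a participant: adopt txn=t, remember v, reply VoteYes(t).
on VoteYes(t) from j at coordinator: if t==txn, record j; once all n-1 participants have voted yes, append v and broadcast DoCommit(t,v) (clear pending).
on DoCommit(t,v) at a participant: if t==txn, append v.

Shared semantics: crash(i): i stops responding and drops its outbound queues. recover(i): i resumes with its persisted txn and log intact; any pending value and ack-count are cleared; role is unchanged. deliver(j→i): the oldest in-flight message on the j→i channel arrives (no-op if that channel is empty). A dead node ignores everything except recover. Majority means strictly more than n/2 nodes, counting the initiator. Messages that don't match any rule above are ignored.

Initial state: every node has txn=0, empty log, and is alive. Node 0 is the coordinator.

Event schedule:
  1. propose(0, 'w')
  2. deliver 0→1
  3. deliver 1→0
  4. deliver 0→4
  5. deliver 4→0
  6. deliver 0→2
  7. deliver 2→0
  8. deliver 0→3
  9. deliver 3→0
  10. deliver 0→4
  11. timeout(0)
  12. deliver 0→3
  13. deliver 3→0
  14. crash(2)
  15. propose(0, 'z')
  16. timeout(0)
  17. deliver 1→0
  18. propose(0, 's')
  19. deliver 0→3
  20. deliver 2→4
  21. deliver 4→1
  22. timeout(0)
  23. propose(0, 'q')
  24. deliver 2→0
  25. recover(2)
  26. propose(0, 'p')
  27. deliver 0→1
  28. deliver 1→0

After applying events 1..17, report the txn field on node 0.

[1] propose(0,'w') → N0(coor t1 [-])
[2] deliver 0→1 → N1(part t1 [-])
[3] deliver 1→0 → ∅
[4] deliver 0→4 → N4(part t1 [-])
[5] deliver 4→0 → ∅
[6] deliver 0→2 → N2(part t1 [-])
[7] deliver 2→0 → ∅
[8] deliver 0→3 → N3(part t1 [-])
[9] deliver 3→0 → N0(coor t1 [w])
[10] deliver 0→4 → N4(part t1 [w])
[11] timeout(0) → N0(coor t2 [w])
[12] deliver 0→3 → N3(part t1 [w])
[13] deliver 3→0 → ∅
[14] crash(2) → N2(✗part t1 [-])
[15] propose(0,'z') → N0(coor t3 [w])
[16] timeout(0) → N0(coor t4 [w])
[17] deliver 1→0 → ∅

4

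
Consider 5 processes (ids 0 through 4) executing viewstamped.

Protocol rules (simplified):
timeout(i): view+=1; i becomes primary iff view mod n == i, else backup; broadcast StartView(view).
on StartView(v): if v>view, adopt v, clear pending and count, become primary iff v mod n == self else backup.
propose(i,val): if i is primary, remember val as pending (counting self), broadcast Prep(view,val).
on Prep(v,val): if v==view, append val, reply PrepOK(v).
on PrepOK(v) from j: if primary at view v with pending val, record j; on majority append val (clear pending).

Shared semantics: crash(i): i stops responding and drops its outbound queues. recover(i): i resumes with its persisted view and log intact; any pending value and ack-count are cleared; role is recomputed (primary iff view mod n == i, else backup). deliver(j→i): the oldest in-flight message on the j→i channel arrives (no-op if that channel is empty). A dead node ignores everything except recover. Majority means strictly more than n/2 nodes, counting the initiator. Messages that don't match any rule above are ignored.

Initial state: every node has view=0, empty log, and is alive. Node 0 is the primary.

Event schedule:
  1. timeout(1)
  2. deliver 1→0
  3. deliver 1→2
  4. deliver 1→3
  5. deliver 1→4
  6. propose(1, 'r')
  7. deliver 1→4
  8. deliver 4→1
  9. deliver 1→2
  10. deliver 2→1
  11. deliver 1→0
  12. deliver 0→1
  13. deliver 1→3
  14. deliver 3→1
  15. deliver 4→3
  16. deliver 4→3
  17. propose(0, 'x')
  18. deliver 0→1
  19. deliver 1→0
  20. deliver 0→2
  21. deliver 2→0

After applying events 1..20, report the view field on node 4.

1

e1 timeout(1): 1[prim,v=1,-]
e2 deliver 1→0: 0[back,v=1,-]
e3 deliver 1→2: 2[back,v=1,-]
e4 deliver 1→3: 3[back,v=1,-]
e5 deliver 1→4: 4[back,v=1,-]
e6 propose(1,'r'): ·
e7 deliver 1→4: 4[back,v=1,r]
e8 deliver 4→1: ·
e9 deliver 1→2: 2[back,v=1,r]
e10 deliver 2→1: 1[prim,v=1,r]
e11 deliver 1→0: 0[back,v=1,r]
e12 deliver 0→1: ·
e13 deliver 1→3: 3[back,v=1,r]
e14 deliver 3→1: ·
e15 deliver 4→3: ·
e16 deliver 4→3: ·
e17 propose(0,'x'): ·
e18 deliver 0→1: ·
e19 deliver 1→0: ·
e20 deliver 0→2: ·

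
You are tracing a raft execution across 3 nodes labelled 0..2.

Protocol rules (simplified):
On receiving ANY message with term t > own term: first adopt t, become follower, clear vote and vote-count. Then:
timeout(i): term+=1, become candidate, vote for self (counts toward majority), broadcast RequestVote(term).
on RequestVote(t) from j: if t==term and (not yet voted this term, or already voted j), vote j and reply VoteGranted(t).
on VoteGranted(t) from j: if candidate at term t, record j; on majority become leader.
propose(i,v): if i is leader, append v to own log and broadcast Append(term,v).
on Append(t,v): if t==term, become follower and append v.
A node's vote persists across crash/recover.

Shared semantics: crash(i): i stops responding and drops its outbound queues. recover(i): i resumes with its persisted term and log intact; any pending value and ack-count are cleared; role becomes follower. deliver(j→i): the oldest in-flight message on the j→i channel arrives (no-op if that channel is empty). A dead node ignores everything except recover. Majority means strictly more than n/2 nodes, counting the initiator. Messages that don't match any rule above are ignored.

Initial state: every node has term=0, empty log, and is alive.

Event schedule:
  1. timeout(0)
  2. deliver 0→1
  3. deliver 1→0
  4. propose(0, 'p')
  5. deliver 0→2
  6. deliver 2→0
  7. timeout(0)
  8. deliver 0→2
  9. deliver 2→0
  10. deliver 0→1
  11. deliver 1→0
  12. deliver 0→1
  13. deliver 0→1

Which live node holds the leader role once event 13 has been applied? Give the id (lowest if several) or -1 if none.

-1

after 1 — timeout(0): n0:cand/t1/[-]
after 2 — deliver 0→1: n1:foll/t1/[-]
after 3 — deliver 1→0: n0:lead/t1/[-]
after 4 — propose(0,'p'): n0:lead/t1/[p]
after 5 — deliver 0→2: n2:foll/t1/[-]
after 6 — deliver 2→0: ·
after 7 — timeout(0): n0:cand/t2/[p]
after 8 — deliver 0→2: n2:foll/t1/[p]
after 9 — deliver 2→0: ·
after 10 — deliver 0→1: n1:foll/t1/[p]
after 11 — deliver 1→0: ·
after 12 — deliver 0→1: n1:foll/t2/[p]
after 13 — deliver 0→1: ·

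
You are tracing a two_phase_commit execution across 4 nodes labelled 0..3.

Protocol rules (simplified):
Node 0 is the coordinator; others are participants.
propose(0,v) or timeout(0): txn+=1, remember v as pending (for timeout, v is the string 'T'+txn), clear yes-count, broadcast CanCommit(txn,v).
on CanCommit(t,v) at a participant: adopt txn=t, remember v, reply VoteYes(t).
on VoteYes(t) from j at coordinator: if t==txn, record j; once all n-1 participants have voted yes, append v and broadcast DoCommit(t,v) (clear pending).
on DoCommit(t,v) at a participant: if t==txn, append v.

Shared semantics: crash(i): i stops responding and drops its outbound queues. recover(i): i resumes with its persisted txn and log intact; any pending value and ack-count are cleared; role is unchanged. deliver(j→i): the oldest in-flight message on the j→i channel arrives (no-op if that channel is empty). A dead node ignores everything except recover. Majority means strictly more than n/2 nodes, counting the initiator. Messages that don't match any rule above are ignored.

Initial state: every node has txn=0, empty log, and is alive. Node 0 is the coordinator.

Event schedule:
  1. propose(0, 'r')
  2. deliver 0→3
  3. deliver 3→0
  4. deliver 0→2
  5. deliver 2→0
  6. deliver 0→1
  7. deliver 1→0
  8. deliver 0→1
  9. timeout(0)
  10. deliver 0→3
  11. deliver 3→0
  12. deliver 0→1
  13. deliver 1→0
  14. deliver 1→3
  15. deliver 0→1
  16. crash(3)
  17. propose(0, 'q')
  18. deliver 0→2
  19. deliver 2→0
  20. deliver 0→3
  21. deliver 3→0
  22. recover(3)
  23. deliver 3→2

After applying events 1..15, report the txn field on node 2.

1

[1] propose(0,'r') → N0(coor t1 [-])
[2] deliver 0→3 → N3(part t1 [-])
[3] deliver 3→0 → ∅
[4] deliver 0→2 → N2(part t1 [-])
[5] deliver 2→0 → ∅
[6] deliver 0→1 → N1(part t1 [-])
[7] deliver 1→0 → N0(coor t1 [r])
[8] deliver 0→1 → N1(part t1 [r])
[9] timeout(0) → N0(coor t2 [r])
[10] deliver 0→3 → N3(part t1 [r])
[11] deliver 3→0 → ∅
[12] deliver 0→1 → N1(part t2 [r])
[13] deliver 1→0 → ∅
[14] deliver 1→3 → ∅
[15] deliver 0→1 → ∅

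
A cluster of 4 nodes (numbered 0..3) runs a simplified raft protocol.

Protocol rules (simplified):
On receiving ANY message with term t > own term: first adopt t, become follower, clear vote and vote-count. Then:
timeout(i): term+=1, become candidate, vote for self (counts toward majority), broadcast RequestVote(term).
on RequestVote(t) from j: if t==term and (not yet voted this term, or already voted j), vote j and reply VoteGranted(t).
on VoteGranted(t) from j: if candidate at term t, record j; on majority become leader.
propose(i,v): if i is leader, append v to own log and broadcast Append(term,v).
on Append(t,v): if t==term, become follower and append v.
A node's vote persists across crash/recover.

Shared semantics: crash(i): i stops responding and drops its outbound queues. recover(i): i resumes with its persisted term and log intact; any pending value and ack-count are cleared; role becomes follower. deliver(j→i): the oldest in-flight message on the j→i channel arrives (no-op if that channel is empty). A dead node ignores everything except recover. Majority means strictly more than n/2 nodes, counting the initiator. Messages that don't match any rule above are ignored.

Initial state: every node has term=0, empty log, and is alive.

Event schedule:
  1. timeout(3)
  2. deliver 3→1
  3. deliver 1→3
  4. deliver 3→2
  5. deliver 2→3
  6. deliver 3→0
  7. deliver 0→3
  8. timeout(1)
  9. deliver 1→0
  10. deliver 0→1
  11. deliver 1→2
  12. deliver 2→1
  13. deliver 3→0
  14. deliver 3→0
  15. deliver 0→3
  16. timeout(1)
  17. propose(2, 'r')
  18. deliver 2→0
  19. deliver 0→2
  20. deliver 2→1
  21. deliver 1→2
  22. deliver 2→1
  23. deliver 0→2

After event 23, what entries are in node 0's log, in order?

[1] timeout(3) → N3(cand t1 [-])
[2] deliver 3→1 → N1(foll t1 [-])
[3] deliver 1→3 → ∅
[4] deliver 3→2 → N2(foll t1 [-])
[5] deliver 2→3 → N3(lead t1 [-])
[6] deliver 3→0 → N0(foll t1 [-])
[7] deliver 0→3 → ∅
[8] timeout(1) → N1(cand t2 [-])
[9] deliver 1→0 → N0(foll t2 [-])
[10] deliver 0→1 → ∅
[11] deliver 1→2 → N2(foll t2 [-])
[12] deliver 2→1 → N1(lead t2 [-])
[13] deliver 3→0 → ∅
[14] deliver 3→0 → ∅
[15] deliver 0→3 → ∅
[16] timeout(1) → N1(cand t3 [-])
[17] propose(2,'r') → ∅
[18] deliver 2→0 → ∅
[19] deliver 0→2 → ∅
[20] deliver 2→1 → ∅
[21] deliver 1→2 → N2(foll t3 [-])
[22] deliver 2→1 → ∅
[23] deliver 0→2 → ∅

empty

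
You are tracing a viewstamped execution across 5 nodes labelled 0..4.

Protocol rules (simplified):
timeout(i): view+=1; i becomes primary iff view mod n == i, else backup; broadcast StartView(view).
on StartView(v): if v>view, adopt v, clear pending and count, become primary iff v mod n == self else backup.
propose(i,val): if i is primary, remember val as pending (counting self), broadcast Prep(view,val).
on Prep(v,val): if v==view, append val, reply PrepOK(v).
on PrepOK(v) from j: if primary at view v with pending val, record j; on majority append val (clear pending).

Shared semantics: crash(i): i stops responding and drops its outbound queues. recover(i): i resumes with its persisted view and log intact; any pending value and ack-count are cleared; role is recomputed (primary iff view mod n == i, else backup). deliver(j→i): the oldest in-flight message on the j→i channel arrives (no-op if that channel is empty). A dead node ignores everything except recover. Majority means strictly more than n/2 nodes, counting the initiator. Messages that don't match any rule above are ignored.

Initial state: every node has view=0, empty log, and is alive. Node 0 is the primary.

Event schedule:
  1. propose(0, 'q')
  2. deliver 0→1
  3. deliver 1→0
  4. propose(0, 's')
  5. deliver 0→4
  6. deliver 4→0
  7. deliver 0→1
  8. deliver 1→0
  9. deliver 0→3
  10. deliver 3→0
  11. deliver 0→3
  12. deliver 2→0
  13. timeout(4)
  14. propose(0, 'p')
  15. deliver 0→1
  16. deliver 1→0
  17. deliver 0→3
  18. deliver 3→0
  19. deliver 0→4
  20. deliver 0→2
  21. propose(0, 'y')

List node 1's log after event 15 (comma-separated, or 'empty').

e1 propose(0,'q'): ·
e2 deliver 0→1: 1[back,v=0,q]
e3 deliver 1→0: ·
e4 propose(0,'s'): ·
e5 deliver 0→4: 4[back,v=0,q]
e6 deliver 4→0: ·
e7 deliver 0→1: 1[back,v=0,q,s]
e8 deliver 1→0: 0[prim,v=0,s]
e9 deliver 0→3: 3[back,v=0,q]
e10 deliver 3→0: ·
e11 deliver 0→3: 3[back,v=0,q,s]
e12 deliver 2→0: ·
e13 timeout(4): 4[back,v=1,q]
e14 propose(0,'p'): ·
e15 deliver 0→1: 1[back,v=0,q,s,p]

q,s,p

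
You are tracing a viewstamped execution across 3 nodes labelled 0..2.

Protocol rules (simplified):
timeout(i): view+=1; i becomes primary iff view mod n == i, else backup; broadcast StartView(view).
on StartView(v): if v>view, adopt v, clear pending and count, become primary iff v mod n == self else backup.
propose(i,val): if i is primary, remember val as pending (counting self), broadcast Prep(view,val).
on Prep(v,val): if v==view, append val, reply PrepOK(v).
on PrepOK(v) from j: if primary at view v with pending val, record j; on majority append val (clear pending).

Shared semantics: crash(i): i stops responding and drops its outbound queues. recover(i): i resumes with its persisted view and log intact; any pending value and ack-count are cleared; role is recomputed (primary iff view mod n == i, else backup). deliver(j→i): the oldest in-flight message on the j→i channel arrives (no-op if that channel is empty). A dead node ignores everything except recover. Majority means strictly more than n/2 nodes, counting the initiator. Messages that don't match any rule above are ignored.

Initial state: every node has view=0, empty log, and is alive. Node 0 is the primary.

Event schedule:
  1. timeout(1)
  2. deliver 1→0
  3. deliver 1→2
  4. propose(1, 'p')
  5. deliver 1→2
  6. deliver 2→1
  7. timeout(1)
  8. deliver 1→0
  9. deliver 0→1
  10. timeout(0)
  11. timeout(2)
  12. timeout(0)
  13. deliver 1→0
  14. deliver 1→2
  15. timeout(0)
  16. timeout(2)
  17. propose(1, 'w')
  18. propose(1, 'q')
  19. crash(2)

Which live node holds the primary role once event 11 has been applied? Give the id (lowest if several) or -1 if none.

2

step 1 timeout(1): 1={prim,v=1,log=-}
step 2 deliver 1→0: 0={back,v=1,log=-}
step 3 deliver 1→2: 2={back,v=1,log=-}
step 4 propose(1,'p'): —
step 5 deliver 1→2: 2={back,v=1,log=p}
step 6 deliver 2→1: 1={prim,v=1,log=p}
step 7 timeout(1): 1={back,v=2,log=p}
step 8 deliver 1→0: 0={back,v=1,log=p}
step 9 deliver 0→1: —
step 10 timeout(0): 0={back,v=2,log=p}
step 11 timeout(2): 2={prim,v=2,log=p}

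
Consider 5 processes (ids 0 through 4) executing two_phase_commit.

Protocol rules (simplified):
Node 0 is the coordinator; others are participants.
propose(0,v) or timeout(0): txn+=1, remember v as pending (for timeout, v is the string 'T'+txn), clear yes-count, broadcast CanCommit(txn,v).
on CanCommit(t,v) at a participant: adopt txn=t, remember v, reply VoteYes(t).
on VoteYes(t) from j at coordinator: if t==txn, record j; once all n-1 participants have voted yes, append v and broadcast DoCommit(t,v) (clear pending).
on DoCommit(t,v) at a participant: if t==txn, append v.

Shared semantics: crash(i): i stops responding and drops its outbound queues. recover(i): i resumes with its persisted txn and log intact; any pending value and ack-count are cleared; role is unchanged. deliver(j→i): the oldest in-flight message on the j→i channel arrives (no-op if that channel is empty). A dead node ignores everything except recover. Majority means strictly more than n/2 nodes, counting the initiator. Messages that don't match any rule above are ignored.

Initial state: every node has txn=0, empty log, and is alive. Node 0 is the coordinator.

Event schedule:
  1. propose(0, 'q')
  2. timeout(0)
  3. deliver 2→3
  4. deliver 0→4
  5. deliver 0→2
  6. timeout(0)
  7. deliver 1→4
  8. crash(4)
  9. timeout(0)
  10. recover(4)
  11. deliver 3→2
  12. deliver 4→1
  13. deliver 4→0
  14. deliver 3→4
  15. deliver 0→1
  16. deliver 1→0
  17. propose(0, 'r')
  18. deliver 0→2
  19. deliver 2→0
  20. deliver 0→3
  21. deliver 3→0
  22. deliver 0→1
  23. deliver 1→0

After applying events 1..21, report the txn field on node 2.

step 1 propose(0,'q'): 0={coor,t=1,log=-}
step 2 timeout(0): 0={coor,t=2,log=-}
step 3 deliver 2→3: —
step 4 deliver 0→4: 4={part,t=1,log=-}
step 5 deliver 0→2: 2={part,t=1,log=-}
step 6 timeout(0): 0={coor,t=3,log=-}
step 7 deliver 1→4: —
step 8 crash(4): 4={✗part,t=1,log=-}
step 9 timeout(0): 0={coor,t=4,log=-}
step 10 recover(4): 4={part,t=1,log=-}
step 11 deliver 3→2: —
step 12 deliver 4→1: —
step 13 deliver 4→0: —
step 14 deliver 3→4: —
step 15 deliver 0→1: 1={part,t=1,log=-}
step 16 deliver 1→0: —
step 17 propose(0,'r'): 0={coor,t=5,log=-}
step 18 deliver 0→2: 2={part,t=2,log=-}
step 19 deliver 2→0: —
step 20 deliver 0→3: 3={part,t=1,log=-}
step 21 deliver 3→0: —

2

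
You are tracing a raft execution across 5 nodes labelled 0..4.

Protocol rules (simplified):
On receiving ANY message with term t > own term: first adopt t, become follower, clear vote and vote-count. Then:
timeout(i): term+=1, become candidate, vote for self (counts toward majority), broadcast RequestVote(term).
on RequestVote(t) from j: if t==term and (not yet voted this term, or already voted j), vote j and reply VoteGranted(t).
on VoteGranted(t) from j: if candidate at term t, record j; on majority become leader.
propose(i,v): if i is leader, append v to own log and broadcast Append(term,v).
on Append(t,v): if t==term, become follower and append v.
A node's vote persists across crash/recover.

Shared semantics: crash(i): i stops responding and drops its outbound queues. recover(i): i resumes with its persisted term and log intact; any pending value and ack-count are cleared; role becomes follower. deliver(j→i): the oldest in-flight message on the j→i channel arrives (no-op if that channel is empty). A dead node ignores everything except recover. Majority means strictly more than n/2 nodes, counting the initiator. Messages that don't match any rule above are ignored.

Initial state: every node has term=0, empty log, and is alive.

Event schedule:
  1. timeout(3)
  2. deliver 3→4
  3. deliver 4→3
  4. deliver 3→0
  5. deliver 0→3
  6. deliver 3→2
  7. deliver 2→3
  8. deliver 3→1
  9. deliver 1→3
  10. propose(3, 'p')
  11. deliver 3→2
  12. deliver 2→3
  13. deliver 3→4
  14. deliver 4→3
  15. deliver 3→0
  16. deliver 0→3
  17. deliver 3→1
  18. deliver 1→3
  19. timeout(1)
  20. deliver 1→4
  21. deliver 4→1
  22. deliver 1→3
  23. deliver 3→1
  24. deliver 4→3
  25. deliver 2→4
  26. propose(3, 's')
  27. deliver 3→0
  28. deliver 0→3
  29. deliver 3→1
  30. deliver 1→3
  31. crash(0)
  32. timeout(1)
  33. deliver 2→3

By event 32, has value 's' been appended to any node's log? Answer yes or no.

no

[1] timeout(3) → N3(cand t1 [-])
[2] deliver 3→4 → N4(foll t1 [-])
[3] deliver 4→3 → ∅
[4] deliver 3→0 → N0(foll t1 [-])
[5] deliver 0→3 → N3(lead t1 [-])
[6] deliver 3→2 → N2(foll t1 [-])
[7] deliver 2→3 → ∅
[8] deliver 3→1 → N1(foll t1 [-])
[9] deliver 1→3 → ∅
[10] propose(3,'p') → N3(lead t1 [p])
[11] deliver 3→2 → N2(foll t1 [p])
[12] deliver 2→3 → ∅
[13] deliver 3→4 → N4(foll t1 [p])
[14] deliver 4→3 → ∅
[15] deliver 3→0 → N0(foll t1 [p])
[16] deliver 0→3 → ∅
[17] deliver 3→1 → N1(foll t1 [p])
[18] deliver 1→3 → ∅
[19] timeout(1) → N1(cand t2 [p])
[20] deliver 1→4 → N4(foll t2 [p])
[21] deliver 4→1 → ∅
[22] deliver 1→3 → N3(foll t2 [p])
[23] deliver 3→1 → N1(lead t2 [p])
[24] deliver 4→3 → ∅
[25] deliver 2→4 → ∅
[26] propose(3,'s') → ∅
[27] deliver 3→0 → ∅
[28] deliver 0→3 → ∅
[29] deliver 3→1 → ∅
[30] deliver 1→3 → ∅
[31] crash(0) → N0(✗foll t1 [p])
[32] timeout(1) → N1(cand t3 [p])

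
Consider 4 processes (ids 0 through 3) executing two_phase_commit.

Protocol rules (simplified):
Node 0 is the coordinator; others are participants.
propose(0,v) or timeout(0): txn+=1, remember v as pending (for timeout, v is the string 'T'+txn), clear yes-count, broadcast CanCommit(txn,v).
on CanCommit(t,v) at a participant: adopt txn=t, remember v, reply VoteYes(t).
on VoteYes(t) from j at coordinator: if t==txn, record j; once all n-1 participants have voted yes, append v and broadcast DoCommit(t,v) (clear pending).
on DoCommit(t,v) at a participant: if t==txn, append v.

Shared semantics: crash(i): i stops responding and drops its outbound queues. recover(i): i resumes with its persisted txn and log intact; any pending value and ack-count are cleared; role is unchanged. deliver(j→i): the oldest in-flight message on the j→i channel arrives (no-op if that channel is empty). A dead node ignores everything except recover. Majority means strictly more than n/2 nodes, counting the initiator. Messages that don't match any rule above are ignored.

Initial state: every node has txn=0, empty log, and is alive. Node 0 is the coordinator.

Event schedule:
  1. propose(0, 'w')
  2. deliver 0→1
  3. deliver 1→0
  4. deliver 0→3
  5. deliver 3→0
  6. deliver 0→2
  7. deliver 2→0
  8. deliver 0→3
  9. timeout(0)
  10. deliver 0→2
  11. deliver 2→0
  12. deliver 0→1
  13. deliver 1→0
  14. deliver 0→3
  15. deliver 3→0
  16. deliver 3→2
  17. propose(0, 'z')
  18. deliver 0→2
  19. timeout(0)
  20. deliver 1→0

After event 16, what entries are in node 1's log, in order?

w

after 1 — propose(0,'w'): n0:coor/t1/[-]
after 2 — deliver 0→1: n1:part/t1/[-]
after 3 — deliver 1→0: ·
after 4 — deliver 0→3: n3:part/t1/[-]
after 5 — deliver 3→0: ·
after 6 — deliver 0→2: n2:part/t1/[-]
after 7 — deliver 2→0: n0:coor/t1/[w]
after 8 — deliver 0→3: n3:part/t1/[w]
after 9 — timeout(0): n0:coor/t2/[w]
after 10 — deliver 0→2: n2:part/t1/[w]
after 11 — deliver 2→0: ·
after 12 — deliver 0→1: n1:part/t1/[w]
after 13 — deliver 1→0: ·
after 14 — deliver 0→3: n3:part/t2/[w]
after 15 — deliver 3→0: ·
after 16 — deliver 3→2: ·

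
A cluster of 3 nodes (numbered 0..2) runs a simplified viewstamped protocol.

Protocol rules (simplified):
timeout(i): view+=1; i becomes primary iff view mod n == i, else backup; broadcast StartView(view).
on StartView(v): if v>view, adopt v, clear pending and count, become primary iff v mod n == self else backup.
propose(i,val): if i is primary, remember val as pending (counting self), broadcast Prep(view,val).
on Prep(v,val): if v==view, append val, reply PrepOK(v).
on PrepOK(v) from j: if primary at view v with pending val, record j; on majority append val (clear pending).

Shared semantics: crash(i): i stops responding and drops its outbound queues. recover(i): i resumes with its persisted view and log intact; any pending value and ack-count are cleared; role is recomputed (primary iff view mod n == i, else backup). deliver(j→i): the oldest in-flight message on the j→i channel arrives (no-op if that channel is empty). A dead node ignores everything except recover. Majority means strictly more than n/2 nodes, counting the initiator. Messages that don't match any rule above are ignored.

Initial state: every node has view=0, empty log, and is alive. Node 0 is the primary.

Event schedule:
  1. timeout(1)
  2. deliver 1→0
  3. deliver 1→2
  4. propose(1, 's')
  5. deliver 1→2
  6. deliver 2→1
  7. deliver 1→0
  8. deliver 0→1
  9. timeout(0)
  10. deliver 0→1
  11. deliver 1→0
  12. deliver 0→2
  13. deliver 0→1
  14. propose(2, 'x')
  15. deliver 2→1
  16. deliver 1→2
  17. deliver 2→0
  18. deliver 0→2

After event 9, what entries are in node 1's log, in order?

e1 timeout(1): 1[prim,v=1,-]
e2 deliver 1→0: 0[back,v=1,-]
e3 deliver 1→2: 2[back,v=1,-]
e4 propose(1,'s'): ·
e5 deliver 1→2: 2[back,v=1,s]
e6 deliver 2→1: 1[prim,v=1,s]
e7 deliver 1→0: 0[back,v=1,s]
e8 deliver 0→1: ·
e9 timeout(0): 0[back,v=2,s]

s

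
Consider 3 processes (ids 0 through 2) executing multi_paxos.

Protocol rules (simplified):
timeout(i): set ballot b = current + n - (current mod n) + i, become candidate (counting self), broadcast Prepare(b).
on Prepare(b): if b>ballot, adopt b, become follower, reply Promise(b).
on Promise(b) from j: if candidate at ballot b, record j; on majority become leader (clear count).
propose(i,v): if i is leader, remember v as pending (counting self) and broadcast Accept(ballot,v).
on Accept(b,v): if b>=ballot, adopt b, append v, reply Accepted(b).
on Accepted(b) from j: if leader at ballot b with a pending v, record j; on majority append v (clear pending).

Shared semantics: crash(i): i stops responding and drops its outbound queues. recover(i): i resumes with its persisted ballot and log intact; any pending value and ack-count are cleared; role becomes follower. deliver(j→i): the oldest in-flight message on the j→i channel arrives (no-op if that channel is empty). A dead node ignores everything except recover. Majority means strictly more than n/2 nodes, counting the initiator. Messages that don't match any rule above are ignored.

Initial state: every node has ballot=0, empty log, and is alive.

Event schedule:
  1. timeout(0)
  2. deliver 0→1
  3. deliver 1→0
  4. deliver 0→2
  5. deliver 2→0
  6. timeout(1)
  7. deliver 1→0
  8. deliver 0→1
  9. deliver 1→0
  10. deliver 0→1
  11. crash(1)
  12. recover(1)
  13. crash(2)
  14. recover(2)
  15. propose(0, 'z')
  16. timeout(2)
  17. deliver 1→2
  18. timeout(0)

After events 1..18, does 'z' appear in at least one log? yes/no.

no

e1 timeout(0): 0[cand,b=3,-]
e2 deliver 0→1: 1[foll,b=3,-]
e3 deliver 1→0: 0[lead,b=3,-]
e4 deliver 0→2: 2[foll,b=3,-]
e5 deliver 2→0: ·
e6 timeout(1): 1[cand,b=7,-]
e7 deliver 1→0: 0[foll,b=7,-]
e8 deliver 0→1: 1[lead,b=7,-]
e9 deliver 1→0: ·
e10 deliver 0→1: ·
e11 crash(1): 1[✗lead,b=7,-]
e12 recover(1): 1[foll,b=7,-]
e13 crash(2): 2[✗foll,b=3,-]
e14 recover(2): 2[foll,b=3,-]
e15 propose(0,'z'): ·
e16 timeout(2): 2[cand,b=8,-]
e17 deliver 1→2: ·
e18 timeout(0): 0[cand,b=9,-]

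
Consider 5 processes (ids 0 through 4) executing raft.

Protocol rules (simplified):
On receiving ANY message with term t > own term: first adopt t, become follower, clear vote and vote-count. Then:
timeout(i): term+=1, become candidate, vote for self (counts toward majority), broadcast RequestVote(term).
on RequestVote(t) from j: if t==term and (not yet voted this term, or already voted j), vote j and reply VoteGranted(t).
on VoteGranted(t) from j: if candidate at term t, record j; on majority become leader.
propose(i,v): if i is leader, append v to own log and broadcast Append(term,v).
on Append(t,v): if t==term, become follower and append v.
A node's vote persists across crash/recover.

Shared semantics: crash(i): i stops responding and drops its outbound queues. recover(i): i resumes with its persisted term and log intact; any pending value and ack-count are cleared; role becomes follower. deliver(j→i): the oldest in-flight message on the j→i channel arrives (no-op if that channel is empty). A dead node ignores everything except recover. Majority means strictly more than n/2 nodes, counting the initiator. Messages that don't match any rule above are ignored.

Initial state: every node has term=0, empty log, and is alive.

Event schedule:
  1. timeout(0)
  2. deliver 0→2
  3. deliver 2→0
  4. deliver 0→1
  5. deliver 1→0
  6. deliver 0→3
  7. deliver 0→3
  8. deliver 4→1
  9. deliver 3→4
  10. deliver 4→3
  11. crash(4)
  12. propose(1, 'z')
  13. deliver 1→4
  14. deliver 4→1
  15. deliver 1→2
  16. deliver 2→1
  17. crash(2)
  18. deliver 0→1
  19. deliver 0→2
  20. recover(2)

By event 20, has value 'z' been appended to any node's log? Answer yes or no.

1. timeout(0):  <0:cand t1 ->
2. deliver 0→2:  <2:foll t1 ->
3. deliver 2→0:  nop
4. deliver 0→1:  <1:foll t1 ->
5. deliver 1→0:  <0:lead t1 ->
6. deliver 0→3:  <3:foll t1 ->
7. deliver 0→3:  nop
8. deliver 4→1:  nop
9. deliver 3→4:  nop
10. deliver 4→3:  nop
11. crash(4):  <4:✗foll t0 ->
12. propose(1,'z'):  nop
13. deliver 1→4:  nop
14. deliver 4→1:  nop
15. deliver 1→2:  nop
16. deliver 2→1:  nop
17. crash(2):  <2:✗foll t1 ->
18. deliver 0→1:  nop
19. deliver 0→2:  nop
20. recover(2):  <2:foll t1 ->

no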